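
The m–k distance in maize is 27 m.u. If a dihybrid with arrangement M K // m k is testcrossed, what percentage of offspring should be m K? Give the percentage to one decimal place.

A map distance of 27 m.u. corresponds to a recombination frequency of 0.270.
The F1 is M K / m k, so m K is a recombinant gamete class with expected frequency r/2 = 0.270/2 = 0.1350.
That is 0.1350 = 13.5% of the progeny.

13.5%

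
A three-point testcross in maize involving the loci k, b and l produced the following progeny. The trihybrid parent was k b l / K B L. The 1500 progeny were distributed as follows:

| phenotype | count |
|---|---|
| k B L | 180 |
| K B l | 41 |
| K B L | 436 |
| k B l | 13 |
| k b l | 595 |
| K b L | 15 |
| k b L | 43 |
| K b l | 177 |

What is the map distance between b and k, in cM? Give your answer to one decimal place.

The two rarest classes, k B l and K b L, are the double crossovers. Comparing them with the parentals, only the b allele has switched, so b is the middle locus and the order is k – b – l.
Crossovers in the k–b interval produce the single-crossover classes K b l and k B L (177 + 180 = 357) plus the double crossovers (28).
RF(k–b) = (357 + 28) / 1500 = 385/1500 = 0.2567 → 25.7 cM.

25.7 cM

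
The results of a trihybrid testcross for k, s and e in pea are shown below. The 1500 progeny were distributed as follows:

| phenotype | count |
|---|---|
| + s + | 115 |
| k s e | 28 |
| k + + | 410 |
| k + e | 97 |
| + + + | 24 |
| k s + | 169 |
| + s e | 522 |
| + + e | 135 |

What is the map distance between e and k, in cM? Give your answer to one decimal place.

17.6 cM

The two most frequent reciprocal classes, + s e and k + +, are the parental types, so the F1 was + s e / k + +.
The two rarest classes, k s e and + + +, are the double crossovers. Comparing them with the parentals, only the k allele has switched, so k is the middle locus and the order is s – k – e.
Crossovers in the k–e interval produce the single-crossover classes + s + and k + e (115 + 97 = 212) plus the double crossovers (52).
RF(k–e) = (212 + 52) / 1500 = 264/1500 = 0.1760 → 17.6 cM.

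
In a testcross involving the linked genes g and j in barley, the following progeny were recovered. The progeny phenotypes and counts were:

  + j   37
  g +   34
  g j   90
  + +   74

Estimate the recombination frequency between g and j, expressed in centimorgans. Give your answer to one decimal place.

30.2 centimorgans

The two most frequent classes, + + (74) and g j (90), are the parental types, so the F1 was + + / g j.
The recombinant classes are + j and g +: 37 + 34 = 71.
Recombination frequency = 71/235 = 0.3021 ≈ 30.2%, i.e. 30.2 centimorgans.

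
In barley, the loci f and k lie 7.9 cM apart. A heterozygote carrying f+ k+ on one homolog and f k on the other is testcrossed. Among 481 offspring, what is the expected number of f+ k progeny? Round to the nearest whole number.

19

A map distance of 7.9 cM corresponds to a recombination frequency of 0.079.
The F1 is f+ k+ / f k, so f+ k is a recombinant gamete class with expected frequency r/2 = 0.079/2 = 0.0395.
Expected number = 0.0395 × 481 = 19.00 ≈ 19.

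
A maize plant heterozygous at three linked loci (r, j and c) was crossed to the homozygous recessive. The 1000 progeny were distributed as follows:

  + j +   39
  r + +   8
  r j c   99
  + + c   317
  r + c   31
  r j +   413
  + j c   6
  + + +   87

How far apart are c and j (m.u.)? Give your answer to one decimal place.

20.0 m.u.

The two most frequent reciprocal classes, + + c and r j +, are the parental types, so the F1 was + + c / r j +.
The two rarest classes, + j c and r + +, are the double crossovers. Comparing them with the parentals, only the j allele has switched, so j is the middle locus and the order is r – j – c.
Crossovers in the j–c interval produce the single-crossover classes + + + and r j c (87 + 99 = 186) plus the double crossovers (14).
RF(j–c) = (186 + 14) / 1000 = 200/1000 = 0.2000 → 20.0 m.u.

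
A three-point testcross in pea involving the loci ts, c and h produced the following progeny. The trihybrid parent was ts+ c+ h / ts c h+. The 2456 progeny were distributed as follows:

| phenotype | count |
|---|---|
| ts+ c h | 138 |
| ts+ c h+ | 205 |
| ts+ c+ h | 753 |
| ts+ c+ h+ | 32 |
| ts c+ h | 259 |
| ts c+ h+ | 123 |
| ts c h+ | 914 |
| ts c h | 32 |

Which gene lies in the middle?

The two rarest classes, ts+ c+ h+ and ts c h, are the double crossovers. Comparing them with the parentals, only the h allele has switched, so h is the middle locus and the order is ts – h – c.

h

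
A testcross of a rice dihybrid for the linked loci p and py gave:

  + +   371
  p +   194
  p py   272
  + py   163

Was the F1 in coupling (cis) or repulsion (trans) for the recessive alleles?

cis

The two most frequent classes are + + (371) and p py (272); these are the parental (non-recombinant) types.
So the F1 carried + + on one chromosome and p py on the other — the recessive alleles are on the same chromosome (cis / coupling).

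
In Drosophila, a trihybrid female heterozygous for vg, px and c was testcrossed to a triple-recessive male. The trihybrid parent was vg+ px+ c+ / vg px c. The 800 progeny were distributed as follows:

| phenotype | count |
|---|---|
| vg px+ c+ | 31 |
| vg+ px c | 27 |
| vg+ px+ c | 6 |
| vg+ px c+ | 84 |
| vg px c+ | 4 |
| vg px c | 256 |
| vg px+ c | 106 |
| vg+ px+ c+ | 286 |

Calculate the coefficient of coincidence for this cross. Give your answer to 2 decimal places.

0.59

The two rarest classes, vg+ px+ c and vg px c+, are the double crossovers. Comparing them with the parentals, only the c allele has switched, so c is the middle locus and the order is px – c – vg.
px–c: (190 + 10)/800 = 0.2500; c–vg: (58 + 10)/800 = 0.0850.
Expected DCO frequency = 0.2500 × 0.0850 ≈ 0.02125; observed = 10/800 ≈ 0.01250.
Coefficient of coincidence = 0.01250/0.02125 ≈ 0.59.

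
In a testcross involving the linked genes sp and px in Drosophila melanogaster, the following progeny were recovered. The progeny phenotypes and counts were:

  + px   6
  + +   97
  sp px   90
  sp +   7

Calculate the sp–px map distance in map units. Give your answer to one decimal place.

6.5 map units

The two most frequent classes, + + (97) and sp px (90), are the parental types, so the F1 was + + / sp px.
The recombinant classes are + px and sp +: 6 + 7 = 13.
Recombination frequency = 13/200 = 0.0650 ≈ 6.5%, i.e. 6.5 map units.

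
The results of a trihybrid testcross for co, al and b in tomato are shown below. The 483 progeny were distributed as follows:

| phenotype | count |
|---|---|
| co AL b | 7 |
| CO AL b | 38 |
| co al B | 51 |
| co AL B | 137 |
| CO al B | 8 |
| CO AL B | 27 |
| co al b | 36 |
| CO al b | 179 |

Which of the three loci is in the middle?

The two most frequent reciprocal classes, CO al b and co AL B, are the parental types, so the F1 was CO al b / co AL B.
The two rarest classes, CO al B and co AL b, are the double crossovers. Comparing them with the parentals, only the b allele has switched, so b is the middle locus and the order is co – b – al.

b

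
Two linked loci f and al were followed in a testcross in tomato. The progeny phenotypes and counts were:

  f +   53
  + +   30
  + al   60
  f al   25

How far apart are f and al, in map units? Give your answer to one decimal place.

The two most frequent classes, + al (60) and f + (53), are the parental types, so the F1 was + al / f +.
The recombinant classes are + + and f al: 30 + 25 = 55.
Recombination frequency = 55/168 = 0.3274 ≈ 32.7%, i.e. 32.7 map units.

32.7 map units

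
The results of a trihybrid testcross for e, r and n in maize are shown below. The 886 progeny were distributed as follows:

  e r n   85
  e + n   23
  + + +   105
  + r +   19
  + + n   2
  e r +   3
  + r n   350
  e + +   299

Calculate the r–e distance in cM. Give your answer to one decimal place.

22.0 cM

The two most frequent reciprocal classes, e + + and + r n, are the parental types, so the F1 was e + + / + r n.
The two rarest classes, e r + and + + n, are the double crossovers. Comparing them with the parentals, only the r allele has switched, so r is the middle locus and the order is n – r – e.
Crossovers in the r–e interval produce the single-crossover classes + + + and e r n (105 + 85 = 190) plus the double crossovers (5).
RF(r–e) = (190 + 5) / 886 = 195/886 = 0.2201 → 22.0 cM.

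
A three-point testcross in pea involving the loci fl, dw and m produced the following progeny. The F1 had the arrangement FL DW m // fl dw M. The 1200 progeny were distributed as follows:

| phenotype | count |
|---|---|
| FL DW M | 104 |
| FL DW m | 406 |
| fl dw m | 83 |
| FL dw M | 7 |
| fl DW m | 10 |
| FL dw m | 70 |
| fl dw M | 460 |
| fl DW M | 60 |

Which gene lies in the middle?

The two rarest classes, fl DW m and FL dw M, are the double crossovers. Comparing them with the parentals, only the fl allele has switched, so fl is the middle locus and the order is m – fl – dw.

fl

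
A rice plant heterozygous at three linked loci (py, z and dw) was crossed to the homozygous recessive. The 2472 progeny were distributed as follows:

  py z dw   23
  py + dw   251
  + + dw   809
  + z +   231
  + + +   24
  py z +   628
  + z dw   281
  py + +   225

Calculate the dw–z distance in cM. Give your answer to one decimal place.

22.4 cM

The two most frequent reciprocal classes, py z + and + + dw, are the parental types, so the F1 was py z + / + + dw.
The two rarest classes, py z dw and + + +, are the double crossovers. Comparing them with the parentals, only the dw allele has switched, so dw is the middle locus and the order is z – dw – py.
Crossovers in the z–dw interval produce the single-crossover classes py + + and + z dw (225 + 281 = 506) plus the double crossovers (47).
RF(z–dw) = (506 + 47) / 2472 = 553/2472 = 0.2237 → 22.4 cM.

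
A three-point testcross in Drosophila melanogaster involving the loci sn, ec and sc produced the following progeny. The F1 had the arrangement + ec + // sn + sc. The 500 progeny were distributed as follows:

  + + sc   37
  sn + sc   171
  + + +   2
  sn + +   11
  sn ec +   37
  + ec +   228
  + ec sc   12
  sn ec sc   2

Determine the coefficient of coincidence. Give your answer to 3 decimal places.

0.950

The two rarest classes, + + + and sn ec sc, are the double crossovers. Comparing them with the parentals, only the ec allele has switched, so ec is the middle locus and the order is sc – ec – sn.
sc–ec: (23 + 4)/500 = 0.0540; ec–sn: (74 + 4)/500 = 0.1560.
Expected DCO frequency = 0.0540 × 0.1560 ≈ 0.00842; observed = 4/500 ≈ 0.00800.
Coefficient of coincidence = 0.00800/0.00842 ≈ 0.950.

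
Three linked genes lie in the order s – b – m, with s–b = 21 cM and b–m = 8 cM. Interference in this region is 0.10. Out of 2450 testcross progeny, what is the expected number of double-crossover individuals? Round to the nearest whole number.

37

Map distances give recombination frequencies of 0.210 and 0.080 for the two intervals.
With interference 0.10 (so coincidence = 0.90), expected double-crossover frequency = 0.210 × 0.080 × 0.90 = 0.01512.
Expected number = 0.01512 × 2450 = 37.04 ≈ 37.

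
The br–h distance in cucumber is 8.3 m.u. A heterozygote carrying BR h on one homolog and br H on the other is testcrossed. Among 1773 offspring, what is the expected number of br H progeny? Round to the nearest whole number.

A map distance of 8.3 m.u. corresponds to a recombination frequency of 0.083.
The F1 is BR h / br H, so br H is a parental gamete class with expected frequency (1 − r)/2 = 0.917/2 = 0.4585.
Expected number = 0.4585 × 1773 = 812.92 ≈ 813.

813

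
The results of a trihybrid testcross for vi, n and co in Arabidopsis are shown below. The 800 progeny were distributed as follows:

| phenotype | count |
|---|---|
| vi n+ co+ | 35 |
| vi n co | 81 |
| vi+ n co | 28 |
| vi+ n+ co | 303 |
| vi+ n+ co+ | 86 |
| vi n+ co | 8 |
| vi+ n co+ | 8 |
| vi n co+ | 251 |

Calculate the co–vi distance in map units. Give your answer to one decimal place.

The two most frequent reciprocal classes, vi+ n+ co and vi n co+, are the parental types, so the F1 was vi+ n+ co / vi n co+.
The two rarest classes, vi n+ co and vi+ n co+, are the double crossovers. Comparing them with the parentals, only the vi allele has switched, so vi is the middle locus and the order is co – vi – n.
Crossovers in the co–vi interval produce the single-crossover classes vi+ n+ co+ and vi n co (86 + 81 = 167) plus the double crossovers (16).
RF(co–vi) = (167 + 16) / 800 = 183/800 = 0.2288 → 22.9 map units.

22.9 map units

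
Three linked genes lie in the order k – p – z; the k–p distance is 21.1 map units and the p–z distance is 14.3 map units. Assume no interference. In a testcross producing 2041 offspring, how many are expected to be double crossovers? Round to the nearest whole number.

62

Map distances give recombination frequencies of 0.211 and 0.143 for the two intervals.
With no interference, expected double-crossover frequency = 0.211 × 0.143 = 0.03017.
Expected number = 0.03017 × 2041 = 61.58 ≈ 62.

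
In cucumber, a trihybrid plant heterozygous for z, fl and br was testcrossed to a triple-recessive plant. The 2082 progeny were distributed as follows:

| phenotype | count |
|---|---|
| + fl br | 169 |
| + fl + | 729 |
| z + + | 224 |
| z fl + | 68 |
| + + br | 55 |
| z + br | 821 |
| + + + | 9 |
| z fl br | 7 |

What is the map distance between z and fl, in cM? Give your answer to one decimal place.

The two most frequent reciprocal classes, z + br and + fl +, are the parental types, so the F1 was z + br / + fl +.
The two rarest classes, z fl br and + + +, are the double crossovers. Comparing them with the parentals, only the fl allele has switched, so fl is the middle locus and the order is br – fl – z.
Crossovers in the fl–z interval produce the single-crossover classes + + br and z fl + (55 + 68 = 123) plus the double crossovers (16).
RF(fl–z) = (123 + 16) / 2082 = 139/2082 = 0.0668 → 6.7 cM.

6.7 cM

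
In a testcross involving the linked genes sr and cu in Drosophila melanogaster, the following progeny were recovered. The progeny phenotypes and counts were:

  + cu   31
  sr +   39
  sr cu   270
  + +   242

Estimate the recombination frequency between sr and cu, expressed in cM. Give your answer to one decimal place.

The two most frequent classes, + + (242) and sr cu (270), are the parental types, so the F1 was + + / sr cu.
The recombinant classes are + cu and sr +: 31 + 39 = 70.
Recombination frequency = 70/582 = 0.1203 ≈ 12.0%, i.e. 12.0 cM.

12.0 cM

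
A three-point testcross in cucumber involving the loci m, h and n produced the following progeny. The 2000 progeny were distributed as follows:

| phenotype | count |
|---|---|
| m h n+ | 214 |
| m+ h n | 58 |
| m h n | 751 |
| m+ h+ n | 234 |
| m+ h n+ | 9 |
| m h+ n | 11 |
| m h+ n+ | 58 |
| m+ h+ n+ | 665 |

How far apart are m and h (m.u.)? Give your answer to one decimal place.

6.8 m.u.

The two most frequent reciprocal classes, m h n and m+ h+ n+, are the parental types, so the F1 was m h n / m+ h+ n+.
The two rarest classes, m h+ n and m+ h n+, are the double crossovers. Comparing them with the parentals, only the h allele has switched, so h is the middle locus and the order is m – h – n.
Crossovers in the m–h interval produce the single-crossover classes m+ h n and m h+ n+ (58 + 58 = 116) plus the double crossovers (20).
RF(m–h) = (116 + 20) / 2000 = 136/2000 = 0.0680 → 6.8 m.u.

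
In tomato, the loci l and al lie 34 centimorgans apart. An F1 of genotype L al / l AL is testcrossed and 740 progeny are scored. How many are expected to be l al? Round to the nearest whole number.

A map distance of 34 centimorgans corresponds to a recombination frequency of 0.340.
The F1 is L al / l AL, so l al is a recombinant gamete class with expected frequency r/2 = 0.340/2 = 0.1700.
Expected number = 0.1700 × 740 = 125.80 ≈ 126.

126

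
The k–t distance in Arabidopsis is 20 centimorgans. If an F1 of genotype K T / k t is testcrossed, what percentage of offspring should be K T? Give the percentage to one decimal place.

A map distance of 20 centimorgans corresponds to a recombination frequency of 0.200.
The F1 is K T / k t, so K T is a parental gamete class with expected frequency (1 − r)/2 = 0.800/2 = 0.4000.
That is 0.4000 = 40.0% of the progeny.

40.0%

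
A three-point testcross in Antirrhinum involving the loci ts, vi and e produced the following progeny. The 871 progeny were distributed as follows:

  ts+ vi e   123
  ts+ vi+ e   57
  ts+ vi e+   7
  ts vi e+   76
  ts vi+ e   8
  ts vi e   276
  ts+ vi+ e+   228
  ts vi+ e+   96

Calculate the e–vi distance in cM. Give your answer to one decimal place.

The two most frequent reciprocal classes, ts vi e and ts+ vi+ e+, are the parental types, so the F1 was ts vi e / ts+ vi+ e+.
The two rarest classes, ts vi+ e and ts+ vi e+, are the double crossovers. Comparing them with the parentals, only the vi allele has switched, so vi is the middle locus and the order is ts – vi – e.
Crossovers in the vi–e interval produce the single-crossover classes ts vi e+ and ts+ vi+ e (76 + 57 = 133) plus the double crossovers (15).
RF(vi–e) = (133 + 15) / 871 = 148/871 = 0.1699 → 17.0 cM.

17.0 cM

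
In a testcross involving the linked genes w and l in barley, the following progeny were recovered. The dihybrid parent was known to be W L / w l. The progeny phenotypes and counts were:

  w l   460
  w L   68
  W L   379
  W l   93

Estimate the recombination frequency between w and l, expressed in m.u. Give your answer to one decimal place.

16.1 m.u.

The recombinant classes are W l and w L: 93 + 68 = 161.
Recombination frequency = 161/1000 = 0.1610 ≈ 16.1%, i.e. 16.1 m.u.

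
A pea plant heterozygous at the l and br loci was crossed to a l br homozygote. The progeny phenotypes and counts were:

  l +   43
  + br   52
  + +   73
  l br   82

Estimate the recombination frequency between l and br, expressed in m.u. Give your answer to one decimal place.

38.0 m.u.

The two most frequent classes, + + (73) and l br (82), are the parental types, so the F1 was + + / l br.
The recombinant classes are + br and l +: 52 + 43 = 95.
Recombination frequency = 95/250 = 0.3800 ≈ 38.0%, i.e. 38.0 m.u.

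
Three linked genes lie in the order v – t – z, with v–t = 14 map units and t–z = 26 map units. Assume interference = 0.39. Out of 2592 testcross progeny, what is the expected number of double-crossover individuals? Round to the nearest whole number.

Map distances give recombination frequencies of 0.140 and 0.260 for the two intervals.
With interference 0.39 (so coincidence = 0.61), expected double-crossover frequency = 0.140 × 0.260 × 0.61 = 0.02220.
Expected number = 0.02220 × 2592 = 57.55 ≈ 58.

58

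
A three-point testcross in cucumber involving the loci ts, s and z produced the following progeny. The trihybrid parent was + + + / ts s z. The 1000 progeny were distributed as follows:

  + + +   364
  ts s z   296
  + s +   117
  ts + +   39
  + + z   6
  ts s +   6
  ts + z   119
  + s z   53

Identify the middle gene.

The two rarest classes, + + z and ts s +, are the double crossovers. Comparing them with the parentals, only the z allele has switched, so z is the middle locus and the order is ts – z – s.

z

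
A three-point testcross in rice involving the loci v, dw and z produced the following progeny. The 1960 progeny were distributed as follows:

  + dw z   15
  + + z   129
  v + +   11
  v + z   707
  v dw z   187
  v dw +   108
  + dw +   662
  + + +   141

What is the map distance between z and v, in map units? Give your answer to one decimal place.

13.4 map units

The two most frequent reciprocal classes, + dw + and v + z, are the parental types, so the F1 was + dw + / v + z.
The two rarest classes, + dw z and v + +, are the double crossovers. Comparing them with the parentals, only the z allele has switched, so z is the middle locus and the order is dw – z – v.
Crossovers in the z–v interval produce the single-crossover classes v dw + and + + z (108 + 129 = 237) plus the double crossovers (26).
RF(z–v) = (237 + 26) / 1960 = 263/1960 = 0.1342 → 13.4 map units.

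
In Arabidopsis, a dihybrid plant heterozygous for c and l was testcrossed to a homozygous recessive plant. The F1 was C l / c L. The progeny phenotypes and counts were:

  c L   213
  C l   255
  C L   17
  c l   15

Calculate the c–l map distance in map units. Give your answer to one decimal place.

The recombinant classes are C L and c l: 17 + 15 = 32.
Recombination frequency = 32/500 = 0.0640 ≈ 6.4%, i.e. 6.4 map units.

6.4 map units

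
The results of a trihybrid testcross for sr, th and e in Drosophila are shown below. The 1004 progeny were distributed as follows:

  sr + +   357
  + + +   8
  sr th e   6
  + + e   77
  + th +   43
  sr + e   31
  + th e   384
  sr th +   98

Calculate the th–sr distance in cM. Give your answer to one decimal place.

The two most frequent reciprocal classes, sr + + and + th e, are the parental types, so the F1 was sr + + / + th e.
The two rarest classes, + + + and sr th e, are the double crossovers. Comparing them with the parentals, only the sr allele has switched, so sr is the middle locus and the order is th – sr – e.
Crossovers in the th–sr interval produce the single-crossover classes sr th + and + + e (98 + 77 = 175) plus the double crossovers (14).
RF(th–sr) = (175 + 14) / 1004 = 189/1004 = 0.1882 → 18.8 cM.

18.8 cM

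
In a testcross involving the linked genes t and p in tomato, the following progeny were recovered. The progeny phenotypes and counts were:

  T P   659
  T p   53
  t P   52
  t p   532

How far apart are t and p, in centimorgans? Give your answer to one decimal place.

8.1 centimorgans

The two most frequent classes, T P (659) and t p (532), are the parental types, so the F1 was T P / t p.
The recombinant classes are T p and t P: 53 + 52 = 105.
Recombination frequency = 105/1296 = 0.0810 ≈ 8.1%, i.e. 8.1 centimorgans.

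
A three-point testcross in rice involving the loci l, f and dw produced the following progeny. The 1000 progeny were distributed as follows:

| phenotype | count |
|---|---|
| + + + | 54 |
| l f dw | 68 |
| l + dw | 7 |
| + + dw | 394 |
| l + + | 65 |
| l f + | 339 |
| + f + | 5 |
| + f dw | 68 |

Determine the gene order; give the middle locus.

The two most frequent reciprocal classes, + + dw and l f +, are the parental types, so the F1 was + + dw / l f +.
The two rarest classes, l + dw and + f +, are the double crossovers. Comparing them with the parentals, only the l allele has switched, so l is the middle locus and the order is f – l – dw.

l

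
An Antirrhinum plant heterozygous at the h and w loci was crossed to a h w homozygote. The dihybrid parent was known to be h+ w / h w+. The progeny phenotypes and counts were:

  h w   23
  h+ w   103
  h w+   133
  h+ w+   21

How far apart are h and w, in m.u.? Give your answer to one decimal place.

15.7 m.u.

The recombinant classes are h+ w+ and h w: 21 + 23 = 44.
Recombination frequency = 44/280 = 0.1571 ≈ 15.7%, i.e. 15.7 m.u.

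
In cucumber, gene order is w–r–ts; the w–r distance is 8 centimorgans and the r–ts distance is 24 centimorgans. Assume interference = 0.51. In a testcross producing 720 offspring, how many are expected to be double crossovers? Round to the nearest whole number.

7

Map distances give recombination frequencies of 0.080 and 0.240 for the two intervals.
With interference 0.51 (so coincidence = 0.49), expected double-crossover frequency = 0.080 × 0.240 × 0.49 = 0.00941.
Expected number = 0.00941 × 720 = 6.77 ≈ 7.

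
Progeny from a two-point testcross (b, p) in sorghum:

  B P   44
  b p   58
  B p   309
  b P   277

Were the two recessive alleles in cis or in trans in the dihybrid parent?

trans

The two most frequent classes are B p (309) and b P (277); these are the parental (non-recombinant) types.
So the F1 carried B p on one chromosome and b P on the other — the recessive alleles are on opposite chromosomes (trans / repulsion).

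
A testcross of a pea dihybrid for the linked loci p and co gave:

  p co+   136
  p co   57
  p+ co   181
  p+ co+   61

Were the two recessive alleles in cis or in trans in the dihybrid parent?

trans

The two most frequent classes are p+ co (181) and p co+ (136); these are the parental (non-recombinant) types.
So the F1 carried p+ co on one chromosome and p co+ on the other — the recessive alleles are on opposite chromosomes (trans / repulsion).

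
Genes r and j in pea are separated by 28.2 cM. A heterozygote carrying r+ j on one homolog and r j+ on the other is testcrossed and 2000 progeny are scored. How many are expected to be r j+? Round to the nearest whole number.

A map distance of 28.2 cM corresponds to a recombination frequency of 0.282.
The F1 is r+ j / r j+, so r j+ is a parental gamete class with expected frequency (1 − r)/2 = 0.718/2 = 0.3590.
Expected number = 0.3590 × 2000 = 718.00 ≈ 718.

718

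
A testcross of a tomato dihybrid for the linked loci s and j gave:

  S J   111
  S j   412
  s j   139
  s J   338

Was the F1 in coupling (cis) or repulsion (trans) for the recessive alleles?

trans

The two most frequent classes are S j (412) and s J (338); these are the parental (non-recombinant) types.
So the F1 carried S j on one chromosome and s J on the other — the recessive alleles are on opposite chromosomes (trans / repulsion).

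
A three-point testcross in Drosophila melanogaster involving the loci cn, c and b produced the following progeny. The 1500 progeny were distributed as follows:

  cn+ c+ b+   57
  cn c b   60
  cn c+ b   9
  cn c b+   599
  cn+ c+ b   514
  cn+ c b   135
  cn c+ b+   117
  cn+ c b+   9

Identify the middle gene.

cn

The two most frequent reciprocal classes, cn c b+ and cn+ c+ b, are the parental types, so the F1 was cn c b+ / cn+ c+ b.
The two rarest classes, cn+ c b+ and cn c+ b, are the double crossovers. Comparing them with the parentals, only the cn allele has switched, so cn is the middle locus and the order is b – cn – c.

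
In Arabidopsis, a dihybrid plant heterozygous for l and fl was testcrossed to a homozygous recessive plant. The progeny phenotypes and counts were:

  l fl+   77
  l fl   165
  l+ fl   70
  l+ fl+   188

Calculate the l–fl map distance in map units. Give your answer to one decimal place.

The two most frequent classes, l+ fl+ (188) and l fl (165), are the parental types, so the F1 was l+ fl+ / l fl.
The recombinant classes are l+ fl and l fl+: 70 + 77 = 147.
Recombination frequency = 147/500 = 0.2940 ≈ 29.4%, i.e. 29.4 map units.

29.4 map units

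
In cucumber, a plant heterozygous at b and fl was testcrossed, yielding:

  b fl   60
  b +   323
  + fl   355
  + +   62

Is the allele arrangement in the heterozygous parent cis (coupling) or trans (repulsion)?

The two most frequent classes are + fl (355) and b + (323); these are the parental (non-recombinant) types.
So the F1 carried + fl on one chromosome and b + on the other — the recessive alleles are on opposite chromosomes (trans / repulsion).

trans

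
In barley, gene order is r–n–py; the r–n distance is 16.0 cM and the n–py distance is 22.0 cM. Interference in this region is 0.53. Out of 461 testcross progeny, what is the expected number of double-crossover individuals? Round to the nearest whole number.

Map distances give recombination frequencies of 0.160 and 0.220 for the two intervals.
With interference 0.53 (so coincidence = 0.47), expected double-crossover frequency = 0.160 × 0.220 × 0.47 = 0.01654.
Expected number = 0.01654 × 461 = 7.63 ≈ 8.

8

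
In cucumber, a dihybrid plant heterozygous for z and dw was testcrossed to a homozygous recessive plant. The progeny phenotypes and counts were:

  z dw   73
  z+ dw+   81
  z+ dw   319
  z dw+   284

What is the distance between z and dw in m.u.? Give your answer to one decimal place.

20.3 m.u.

The two most frequent classes, z+ dw (319) and z dw+ (284), are the parental types, so the F1 was z+ dw / z dw+.
The recombinant classes are z+ dw+ and z dw: 81 + 73 = 154.
Recombination frequency = 154/757 = 0.2034 ≈ 20.3%, i.e. 20.3 m.u.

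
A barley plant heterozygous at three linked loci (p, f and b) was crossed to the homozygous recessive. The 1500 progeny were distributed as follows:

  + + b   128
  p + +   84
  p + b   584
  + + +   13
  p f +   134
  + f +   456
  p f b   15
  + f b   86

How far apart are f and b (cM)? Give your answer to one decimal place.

The two most frequent reciprocal classes, + f + and p + b, are the parental types, so the F1 was + f + / p + b.
The two rarest classes, + + + and p f b, are the double crossovers. Comparing them with the parentals, only the f allele has switched, so f is the middle locus and the order is b – f – p.
Crossovers in the b–f interval produce the single-crossover classes + f b and p + + (86 + 84 = 170) plus the double crossovers (28).
RF(b–f) = (170 + 28) / 1500 = 198/1500 = 0.1320 → 13.2 cM.

13.2 cM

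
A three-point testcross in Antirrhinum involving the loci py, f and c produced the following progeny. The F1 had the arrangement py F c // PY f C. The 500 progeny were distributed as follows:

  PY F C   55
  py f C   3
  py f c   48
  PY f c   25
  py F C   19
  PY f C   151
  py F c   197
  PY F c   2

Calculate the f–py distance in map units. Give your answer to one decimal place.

The two rarest classes, PY F c and py f C, are the double crossovers. Comparing them with the parentals, only the py allele has switched, so py is the middle locus and the order is c – py – f.
Crossovers in the py–f interval produce the single-crossover classes py f c and PY F C (48 + 55 = 103) plus the double crossovers (5).
RF(py–f) = (103 + 5) / 500 = 108/500 = 0.2160 → 21.6 map units.

21.6 map units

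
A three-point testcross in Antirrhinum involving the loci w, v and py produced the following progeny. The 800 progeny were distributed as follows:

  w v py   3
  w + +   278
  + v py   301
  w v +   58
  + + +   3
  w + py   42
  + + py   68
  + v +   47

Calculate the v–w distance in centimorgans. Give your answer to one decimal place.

16.5 centimorgans

The two most frequent reciprocal classes, + v py and w + +, are the parental types, so the F1 was + v py / w + +.
The two rarest classes, w v py and + + +, are the double crossovers. Comparing them with the parentals, only the w allele has switched, so w is the middle locus and the order is v – w – py.
Crossovers in the v–w interval produce the single-crossover classes + + py and w v + (68 + 58 = 126) plus the double crossovers (6).
RF(v–w) = (126 + 6) / 800 = 132/800 = 0.1650 → 16.5 centimorgans.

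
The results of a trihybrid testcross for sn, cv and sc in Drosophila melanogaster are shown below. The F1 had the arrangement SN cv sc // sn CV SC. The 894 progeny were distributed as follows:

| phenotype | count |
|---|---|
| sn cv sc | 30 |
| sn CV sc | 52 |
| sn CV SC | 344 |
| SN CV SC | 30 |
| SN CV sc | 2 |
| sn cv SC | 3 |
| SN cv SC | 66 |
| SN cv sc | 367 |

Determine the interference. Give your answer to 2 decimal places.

0.44

The two rarest classes, SN CV sc and sn cv SC, are the double crossovers. Comparing them with the parentals, only the cv allele has switched, so cv is the middle locus and the order is sc – cv – sn.
sc–cv: (118 + 5)/894 = 0.1376; cv–sn: (60 + 5)/894 = 0.0727.
Expected DCO frequency = 0.1376 × 0.0727 ≈ 0.01000; observed = 5/894 ≈ 0.00559.
Coefficient of coincidence = 0.00559/0.01000 ≈ 0.56; interference = 1 − 0.56 = 0.44.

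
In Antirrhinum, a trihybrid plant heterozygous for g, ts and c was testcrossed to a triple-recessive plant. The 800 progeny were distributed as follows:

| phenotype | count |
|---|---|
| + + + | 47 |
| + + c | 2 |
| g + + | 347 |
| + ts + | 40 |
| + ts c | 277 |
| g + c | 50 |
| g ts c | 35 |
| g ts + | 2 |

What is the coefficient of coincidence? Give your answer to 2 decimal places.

0.40

The two most frequent reciprocal classes, g + + and + ts c, are the parental types, so the F1 was g + + / + ts c.
The two rarest classes, g ts + and + + c, are the double crossovers. Comparing them with the parentals, only the ts allele has switched, so ts is the middle locus and the order is g – ts – c.
g–ts: (82 + 4)/800 = 0.1075; ts–c: (90 + 4)/800 = 0.1175.
Expected DCO frequency = 0.1075 × 0.1175 ≈ 0.01263; observed = 4/800 ≈ 0.00500.
Coefficient of coincidence = 0.00500/0.01263 ≈ 0.40.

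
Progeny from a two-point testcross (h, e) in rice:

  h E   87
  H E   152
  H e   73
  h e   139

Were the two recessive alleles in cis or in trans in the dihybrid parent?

cis

The two most frequent classes are H E (152) and h e (139); these are the parental (non-recombinant) types.
So the F1 carried H E on one chromosome and h e on the other — the recessive alleles are on the same chromosome (cis / coupling).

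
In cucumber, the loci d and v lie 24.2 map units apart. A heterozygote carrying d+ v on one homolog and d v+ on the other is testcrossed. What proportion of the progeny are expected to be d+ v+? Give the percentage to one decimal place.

A map distance of 24.2 map units corresponds to a recombination frequency of 0.242.
The F1 is d+ v / d v+, so d+ v+ is a recombinant gamete class with expected frequency r/2 = 0.242/2 = 0.1210.
That is 0.1210 = 12.1% of the progeny.

12.1%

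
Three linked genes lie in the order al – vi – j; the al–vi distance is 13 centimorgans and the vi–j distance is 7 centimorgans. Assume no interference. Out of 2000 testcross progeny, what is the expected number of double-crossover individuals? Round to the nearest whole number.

Map distances give recombination frequencies of 0.130 and 0.070 for the two intervals.
With no interference, expected double-crossover frequency = 0.130 × 0.070 = 0.00910.
Expected number = 0.00910 × 2000 = 18.20 ≈ 18.

18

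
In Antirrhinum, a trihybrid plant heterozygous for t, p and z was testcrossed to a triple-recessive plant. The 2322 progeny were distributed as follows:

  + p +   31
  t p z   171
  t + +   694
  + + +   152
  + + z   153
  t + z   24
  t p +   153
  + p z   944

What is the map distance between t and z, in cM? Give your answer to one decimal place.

16.3 cM

The two most frequent reciprocal classes, t + + and + p z, are the parental types, so the F1 was t + + / + p z.
The two rarest classes, t + z and + p +, are the double crossovers. Comparing them with the parentals, only the z allele has switched, so z is the middle locus and the order is p – z – t.
Crossovers in the z–t interval produce the single-crossover classes + + + and t p z (152 + 171 = 323) plus the double crossovers (55).
RF(z–t) = (323 + 55) / 2322 = 378/2322 = 0.1628 → 16.3 cM.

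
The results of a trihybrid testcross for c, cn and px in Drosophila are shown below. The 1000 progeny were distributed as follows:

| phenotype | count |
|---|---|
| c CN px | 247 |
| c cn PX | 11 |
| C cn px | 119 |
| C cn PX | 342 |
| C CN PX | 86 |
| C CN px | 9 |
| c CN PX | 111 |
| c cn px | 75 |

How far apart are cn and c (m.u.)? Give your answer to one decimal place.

18.1 m.u.

The two most frequent reciprocal classes, C cn PX and c CN px, are the parental types, so the F1 was C cn PX / c CN px.
The two rarest classes, c cn PX and C CN px, are the double crossovers. Comparing them with the parentals, only the c allele has switched, so c is the middle locus and the order is cn – c – px.
Crossovers in the cn–c interval produce the single-crossover classes C CN PX and c cn px (86 + 75 = 161) plus the double crossovers (20).
RF(cn–c) = (161 + 20) / 1000 = 181/1000 = 0.1810 → 18.1 m.u.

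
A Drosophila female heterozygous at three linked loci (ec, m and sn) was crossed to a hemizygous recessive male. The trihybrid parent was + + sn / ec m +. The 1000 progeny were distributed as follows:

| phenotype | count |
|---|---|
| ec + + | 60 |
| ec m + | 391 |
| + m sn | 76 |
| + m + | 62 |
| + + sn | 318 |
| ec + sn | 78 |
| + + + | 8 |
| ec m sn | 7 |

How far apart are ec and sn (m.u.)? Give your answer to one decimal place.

The two rarest classes, + + + and ec m sn, are the double crossovers. Comparing them with the parentals, only the sn allele has switched, so sn is the middle locus and the order is ec – sn – m.
Crossovers in the ec–sn interval produce the single-crossover classes ec + sn and + m + (78 + 62 = 140) plus the double crossovers (15).
RF(ec–sn) = (140 + 15) / 1000 = 155/1000 = 0.1550 → 15.5 m.u.

15.5 m.u.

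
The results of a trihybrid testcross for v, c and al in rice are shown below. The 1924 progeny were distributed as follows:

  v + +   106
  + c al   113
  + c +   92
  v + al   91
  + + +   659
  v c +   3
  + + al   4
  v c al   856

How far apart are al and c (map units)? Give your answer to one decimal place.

9.9 map units

The two most frequent reciprocal classes, + + + and v c al, are the parental types, so the F1 was + + + / v c al.
The two rarest classes, + + al and v c +, are the double crossovers. Comparing them with the parentals, only the al allele has switched, so al is the middle locus and the order is c – al – v.
Crossovers in the c–al interval produce the single-crossover classes + c + and v + al (92 + 91 = 183) plus the double crossovers (7).
RF(c–al) = (183 + 7) / 1924 = 190/1924 = 0.0988 → 9.9 map units.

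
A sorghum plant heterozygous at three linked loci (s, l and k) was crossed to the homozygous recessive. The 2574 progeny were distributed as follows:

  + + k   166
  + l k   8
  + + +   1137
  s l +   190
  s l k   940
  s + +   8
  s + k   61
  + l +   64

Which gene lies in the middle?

s

The two most frequent reciprocal classes, + + + and s l k, are the parental types, so the F1 was + + + / s l k.
The two rarest classes, s + + and + l k, are the double crossovers. Comparing them with the parentals, only the s allele has switched, so s is the middle locus and the order is k – s – l.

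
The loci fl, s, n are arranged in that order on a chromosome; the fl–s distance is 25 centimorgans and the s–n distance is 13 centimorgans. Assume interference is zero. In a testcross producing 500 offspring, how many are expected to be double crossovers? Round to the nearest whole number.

Map distances give recombination frequencies of 0.250 and 0.130 for the two intervals.
With no interference, expected double-crossover frequency = 0.250 × 0.130 = 0.03250.
Expected number = 0.03250 × 500 = 16.25 ≈ 16.

16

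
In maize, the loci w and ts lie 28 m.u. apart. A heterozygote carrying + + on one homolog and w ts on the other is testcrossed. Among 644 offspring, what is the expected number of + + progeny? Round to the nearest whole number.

A map distance of 28 m.u. corresponds to a recombination frequency of 0.280.
The F1 is + + / w ts, so + + is a parental gamete class with expected frequency (1 − r)/2 = 0.720/2 = 0.3600.
Expected number = 0.3600 × 644 = 231.84 ≈ 232.

232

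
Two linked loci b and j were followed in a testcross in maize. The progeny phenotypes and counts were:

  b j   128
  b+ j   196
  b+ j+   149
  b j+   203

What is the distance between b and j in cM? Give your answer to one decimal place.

The two most frequent classes, b+ j (196) and b j+ (203), are the parental types, so the F1 was b+ j / b j+.
The recombinant classes are b+ j+ and b j: 149 + 128 = 277.
Recombination frequency = 277/676 = 0.4098 ≈ 41.0%, i.e. 41.0 cM.

41.0 cM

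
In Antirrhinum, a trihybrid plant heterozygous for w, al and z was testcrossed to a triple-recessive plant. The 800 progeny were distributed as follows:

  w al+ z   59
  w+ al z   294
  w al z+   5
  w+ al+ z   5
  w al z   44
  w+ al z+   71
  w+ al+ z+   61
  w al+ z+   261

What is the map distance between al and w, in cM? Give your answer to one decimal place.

14.4 cM

The two most frequent reciprocal classes, w al+ z+ and w+ al z, are the parental types, so the F1 was w al+ z+ / w+ al z.
The two rarest classes, w al z+ and w+ al+ z, are the double crossovers. Comparing them with the parentals, only the al allele has switched, so al is the middle locus and the order is w – al – z.
Crossovers in the w–al interval produce the single-crossover classes w+ al+ z+ and w al z (61 + 44 = 105) plus the double crossovers (10).
RF(w–al) = (105 + 10) / 800 = 115/800 = 0.1437 → 14.4 cM.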